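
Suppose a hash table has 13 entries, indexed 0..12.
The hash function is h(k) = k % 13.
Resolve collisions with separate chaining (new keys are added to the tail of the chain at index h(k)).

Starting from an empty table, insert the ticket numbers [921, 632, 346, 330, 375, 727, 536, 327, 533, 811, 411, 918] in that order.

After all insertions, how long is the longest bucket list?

Insert 921: h=11, bucket 11 empty → new chain.
Insert 632: h=8, bucket 8 empty → new chain.
Insert 346: h=8, bucket 8 nonempty → append to chain.
Insert 330: h=5, bucket 5 empty → new chain.
Insert 375: h=11, bucket 11 nonempty → append to chain.
Insert 727: h=12, bucket 12 empty → new chain.
Insert 536: h=3, bucket 3 empty → new chain.
Insert 327: h=2, bucket 2 empty → new chain.
Insert 533: h=0, bucket 0 empty → new chain.
Insert 811: h=5, bucket 5 nonempty → append to chain.
Insert 411: h=8, bucket 8 nonempty → append to chain.
Insert 918: h=8, bucket 8 nonempty → append to chain.
Final buckets:
0: 533
1: _
2: 327
3: 536
4: _
5: 330 -> 811
6: _
7: _
8: 632 -> 346 -> 411 -> 918
9: _
10: _
11: 921 -> 375
12: 727

4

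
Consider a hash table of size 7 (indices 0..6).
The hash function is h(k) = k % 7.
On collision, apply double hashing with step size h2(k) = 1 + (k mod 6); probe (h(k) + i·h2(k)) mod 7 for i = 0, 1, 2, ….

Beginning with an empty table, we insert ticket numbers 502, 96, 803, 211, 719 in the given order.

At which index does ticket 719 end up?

Insert 502: h=5, slot 5 empty -> index 5.
Insert 96: h=5, h2=1, slot 5 occupied -> index 6.
Insert 803: h=5, h2=6, slot 5 occupied -> index 4.
Insert 211: h=1, slot 1 empty -> index 1.
Insert 719: h=5, h2=6, slots 5,4 occupied -> index 3.
Table: [—, 211, —, 719, 803, 502, 96]

3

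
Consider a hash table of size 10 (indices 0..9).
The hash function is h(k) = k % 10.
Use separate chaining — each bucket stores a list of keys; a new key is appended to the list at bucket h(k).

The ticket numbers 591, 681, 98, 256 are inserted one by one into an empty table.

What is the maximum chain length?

2

Insert 591: h=1, bucket 1 empty → new chain.
Insert 681: h=1, bucket 1 nonempty → append to chain.
Insert 98: h=8, bucket 8 empty → new chain.
Insert 256: h=6, bucket 6 empty → new chain.
Final buckets:
0: -
1: 591 -> 681
2: -
3: -
4: -
5: -
6: 256
7: -
8: 98
9: -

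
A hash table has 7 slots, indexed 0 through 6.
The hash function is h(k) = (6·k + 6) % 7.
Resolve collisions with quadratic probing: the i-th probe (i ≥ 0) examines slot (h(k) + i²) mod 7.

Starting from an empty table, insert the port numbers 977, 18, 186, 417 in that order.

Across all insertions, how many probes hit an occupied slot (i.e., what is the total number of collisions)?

6

Insert 977: h=2, slot 2 empty → index 2.
Insert 18: h=2, slot 2 occupied → index 3.
Insert 186: h=2, slots 2,3 occupied → index 6.
Insert 417: h=2, slots 2,3,6 occupied → index 4.
Table: [_, _, 977, 18, 417, _, 186]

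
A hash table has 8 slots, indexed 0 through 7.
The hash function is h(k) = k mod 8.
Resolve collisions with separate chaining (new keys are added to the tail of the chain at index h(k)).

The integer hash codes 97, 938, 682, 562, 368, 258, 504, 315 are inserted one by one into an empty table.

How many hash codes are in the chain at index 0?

2

97 -> bucket 1
938 -> bucket 2
682 -> bucket 2 (collision)
562 -> bucket 2 (collision)
368 -> bucket 0
258 -> bucket 2 (collision)
504 -> bucket 0 (collision)
315 -> bucket 3
Final buckets:
0: 368 -> 504
1: 97
2: 938 -> 682 -> 562 -> 258
3: 315
4: .
5: .
6: .
7: .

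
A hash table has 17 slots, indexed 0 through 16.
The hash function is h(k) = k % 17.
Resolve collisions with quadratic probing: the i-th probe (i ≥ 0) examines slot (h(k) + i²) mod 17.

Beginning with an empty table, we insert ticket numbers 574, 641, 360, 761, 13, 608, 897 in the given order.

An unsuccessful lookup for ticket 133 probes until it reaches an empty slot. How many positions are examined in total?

2

Insert 574: h=13, slot 13 empty => index 13.
Insert 641: h=12, slot 12 empty => index 12.
Insert 360: h=3, slot 3 empty => index 3.
Insert 761: h=13, slot 13 occupied => index 14.
Insert 13: h=13, slots 13,14 occupied => index 0.
Insert 608: h=13, slots 13,14,0 occupied => index 5.
Insert 897: h=13, slots 13,14,0,5,12 occupied => index 4.
Table: [13, -, -, 360, 897, 608, -, -, -, -, -, -, 641, 574, 761, -, -]
Lookup 133: h=14, probe 14,15 → slot 15 empty, not found.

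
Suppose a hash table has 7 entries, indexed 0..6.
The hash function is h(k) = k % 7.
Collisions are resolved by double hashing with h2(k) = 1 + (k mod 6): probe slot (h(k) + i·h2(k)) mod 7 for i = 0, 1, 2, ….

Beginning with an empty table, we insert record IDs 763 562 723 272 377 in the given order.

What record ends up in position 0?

763

763: h=0 -> slot 0
562: h=2 -> slot 2
723: h=2, h2=4, probe 2,6 -> slot 6
272: h=6, h2=3, probe 6,2,5 -> slot 5
377: h=6, h2=6, probe 6,5,4 -> slot 4
Table: [763, _, 562, _, 377, 272, 723]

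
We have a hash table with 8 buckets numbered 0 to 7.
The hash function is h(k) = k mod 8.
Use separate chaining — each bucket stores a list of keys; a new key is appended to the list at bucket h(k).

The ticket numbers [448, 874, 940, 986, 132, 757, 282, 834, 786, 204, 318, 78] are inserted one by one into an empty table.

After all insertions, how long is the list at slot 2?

5

Insert 448: h=0, bucket 0 empty → new chain.
Insert 874: h=2, bucket 2 empty → new chain.
Insert 940: h=4, bucket 4 empty → new chain.
Insert 986: h=2, bucket 2 nonempty → append to chain.
Insert 132: h=4, bucket 4 nonempty → append to chain.
Insert 757: h=5, bucket 5 empty → new chain.
Insert 282: h=2, bucket 2 nonempty → append to chain.
Insert 834: h=2, bucket 2 nonempty → append to chain.
Insert 786: h=2, bucket 2 nonempty → append to chain.
Insert 204: h=4, bucket 4 nonempty → append to chain.
Insert 318: h=6, bucket 6 empty → new chain.
Insert 78: h=6, bucket 6 nonempty → append to chain.
Final buckets:
0: 448
1: -
2: 874 -> 986 -> 282 -> 834 -> 786
3: -
4: 940 -> 132 -> 204
5: 757
6: 318 -> 78
7: -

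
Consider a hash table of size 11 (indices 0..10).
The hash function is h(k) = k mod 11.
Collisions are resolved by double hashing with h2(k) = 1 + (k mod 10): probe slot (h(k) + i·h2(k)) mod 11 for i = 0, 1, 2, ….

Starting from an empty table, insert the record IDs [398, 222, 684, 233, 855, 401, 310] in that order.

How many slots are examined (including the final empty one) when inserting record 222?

2

398 hashes to 2; slot 2 is free -> place at 2.
222 hashes to 2, h2=3; 2 taken -> place at 5.
684 hashes to 2, h2=5; 2 taken -> place at 7.
233 hashes to 2, h2=4; 2 taken -> place at 6.
855 hashes to 8; slot 8 is free -> place at 8.
401 hashes to 5, h2=2; 5,7 taken -> place at 9.
310 hashes to 2, h2=1; 2 taken -> place at 3.
Table: [—, —, 398, 310, —, 222, 233, 684, 855, 401, —]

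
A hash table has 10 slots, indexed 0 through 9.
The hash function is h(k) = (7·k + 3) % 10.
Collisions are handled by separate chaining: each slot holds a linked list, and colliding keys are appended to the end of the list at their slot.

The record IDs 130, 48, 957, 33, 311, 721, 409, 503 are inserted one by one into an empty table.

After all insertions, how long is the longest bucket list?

Insert 130: h=3, bucket 3 empty -> new chain.
Insert 48: h=9, bucket 9 empty -> new chain.
Insert 957: h=2, bucket 2 empty -> new chain.
Insert 33: h=4, bucket 4 empty -> new chain.
Insert 311: h=0, bucket 0 empty -> new chain.
Insert 721: h=0, bucket 0 nonempty -> append to chain.
Insert 409: h=6, bucket 6 empty -> new chain.
Insert 503: h=4, bucket 4 nonempty -> append to chain.
Final buckets:
0: 311 -> 721
1: ∅
2: 957
3: 130
4: 33 -> 503
5: ∅
6: 409
7: ∅
8: ∅
9: 48

2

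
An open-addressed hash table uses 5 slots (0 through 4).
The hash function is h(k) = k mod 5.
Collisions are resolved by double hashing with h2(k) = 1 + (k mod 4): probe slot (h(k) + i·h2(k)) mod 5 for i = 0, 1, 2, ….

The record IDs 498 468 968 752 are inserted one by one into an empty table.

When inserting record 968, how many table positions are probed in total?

3

498: h=3 -> slot 3
468: h=3, h2=1, probe 3,4 -> slot 4
968: h=3, h2=1, probe 3,4,0 -> slot 0
752: h=2 -> slot 2
Table: [968, -, 752, 498, 468]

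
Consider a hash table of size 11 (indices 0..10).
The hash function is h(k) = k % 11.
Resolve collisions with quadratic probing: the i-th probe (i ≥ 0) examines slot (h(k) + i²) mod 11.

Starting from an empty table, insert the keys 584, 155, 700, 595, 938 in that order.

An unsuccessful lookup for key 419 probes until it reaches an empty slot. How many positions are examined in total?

584: h=1 => slot 1
155: h=1, probe 1,2 => slot 2
700: h=7 => slot 7
595: h=1, probe 1,2,5 => slot 5
938: h=3 => slot 3
Table: [., 584, 155, 938, ., 595, ., 700, ., ., .]
Lookup 419: h=1, probe 1,2,5,10 → slot 10 empty, not found.

4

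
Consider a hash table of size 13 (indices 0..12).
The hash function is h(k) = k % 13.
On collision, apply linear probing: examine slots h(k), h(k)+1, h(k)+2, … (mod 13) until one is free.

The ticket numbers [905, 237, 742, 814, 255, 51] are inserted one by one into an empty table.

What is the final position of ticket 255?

Insert 905: h=8, slot 8 empty => index 8.
Insert 237: h=3, slot 3 empty => index 3.
Insert 742: h=1, slot 1 empty => index 1.
Insert 814: h=8, slot 8 occupied => index 9.
Insert 255: h=8, slots 8,9 occupied => index 10.
Insert 51: h=12, slot 12 empty => index 12.
Table: [-, 742, -, 237, -, -, -, -, 905, 814, 255, -, 51]

10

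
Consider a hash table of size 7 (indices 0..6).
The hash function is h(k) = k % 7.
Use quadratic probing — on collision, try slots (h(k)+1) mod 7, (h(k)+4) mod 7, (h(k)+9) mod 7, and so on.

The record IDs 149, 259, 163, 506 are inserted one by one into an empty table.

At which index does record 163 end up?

3

149 hashes to 2; slot 2 is free => place at 2.
259 hashes to 0; slot 0 is free => place at 0.
163 hashes to 2; 2 taken => place at 3.
506 hashes to 2; 2,3 taken => place at 6.
Table: [259, ., 149, 163, ., ., 506]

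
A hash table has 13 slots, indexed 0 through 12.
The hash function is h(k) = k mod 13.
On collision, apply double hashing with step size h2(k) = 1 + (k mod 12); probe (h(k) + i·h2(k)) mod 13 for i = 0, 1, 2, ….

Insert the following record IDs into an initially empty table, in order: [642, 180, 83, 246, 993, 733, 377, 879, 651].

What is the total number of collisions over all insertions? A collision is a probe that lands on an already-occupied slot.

642: h=5 -> slot 5
180: h=11 -> slot 11
83: h=5, h2=12, probe 5,4 -> slot 4
246: h=12 -> slot 12
993: h=5, h2=10, probe 5,2 -> slot 2
733: h=5, h2=2, probe 5,7 -> slot 7
377: h=0 -> slot 0
879: h=8 -> slot 8
651: h=1 -> slot 1
Table: [377, 651, 993, -, 83, 642, -, 733, 879, -, -, 180, 246]

3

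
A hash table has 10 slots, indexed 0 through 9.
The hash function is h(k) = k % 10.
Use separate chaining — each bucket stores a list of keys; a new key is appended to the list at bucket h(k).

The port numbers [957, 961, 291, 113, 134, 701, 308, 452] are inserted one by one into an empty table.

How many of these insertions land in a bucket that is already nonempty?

2

Insert 957: h=7, bucket 7 empty -> new chain.
Insert 961: h=1, bucket 1 empty -> new chain.
Insert 291: h=1, bucket 1 nonempty -> append to chain.
Insert 113: h=3, bucket 3 empty -> new chain.
Insert 134: h=4, bucket 4 empty -> new chain.
Insert 701: h=1, bucket 1 nonempty -> append to chain.
Insert 308: h=8, bucket 8 empty -> new chain.
Insert 452: h=2, bucket 2 empty -> new chain.
Final buckets:
0: —
1: 961 -> 291 -> 701
2: 452
3: 113
4: 134
5: —
6: —
7: 957
8: 308
9: —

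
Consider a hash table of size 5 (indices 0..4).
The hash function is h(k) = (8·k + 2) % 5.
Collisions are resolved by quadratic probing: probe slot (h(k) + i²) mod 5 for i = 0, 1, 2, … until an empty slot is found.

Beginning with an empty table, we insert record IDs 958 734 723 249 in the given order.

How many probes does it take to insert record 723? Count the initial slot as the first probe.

Insert 958: h=1, slot 1 empty -> index 1.
Insert 734: h=4, slot 4 empty -> index 4.
Insert 723: h=1, slot 1 occupied -> index 2.
Insert 249: h=4, slot 4 occupied -> index 0.
Table: [249, 958, 723, _, 734]

2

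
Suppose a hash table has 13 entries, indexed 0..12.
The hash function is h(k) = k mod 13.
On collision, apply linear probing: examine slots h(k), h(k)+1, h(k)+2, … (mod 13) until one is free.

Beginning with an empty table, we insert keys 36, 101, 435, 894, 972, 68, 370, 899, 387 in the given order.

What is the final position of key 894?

Insert 36: h=10, slot 10 empty => index 10.
Insert 101: h=10, slot 10 occupied => index 11.
Insert 435: h=6, slot 6 empty => index 6.
Insert 894: h=10, slots 10,11 occupied => index 12.
Insert 972: h=10, slots 10,11,12 occupied => index 0.
Insert 68: h=3, slot 3 empty => index 3.
Insert 370: h=6, slot 6 occupied => index 7.
Insert 899: h=2, slot 2 empty => index 2.
Insert 387: h=10, slots 10,11,12,0 occupied => index 1.
Table: [972, 387, 899, 68, ∅, ∅, 435, 370, ∅, ∅, 36, 101, 894]

12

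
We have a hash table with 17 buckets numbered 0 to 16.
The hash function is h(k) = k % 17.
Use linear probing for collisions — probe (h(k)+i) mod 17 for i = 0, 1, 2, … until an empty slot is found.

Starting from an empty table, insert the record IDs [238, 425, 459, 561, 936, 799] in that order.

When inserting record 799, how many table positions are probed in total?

Insert 238: h=0, slot 0 empty -> index 0.
Insert 425: h=0, slot 0 occupied -> index 1.
Insert 459: h=0, slots 0,1 occupied -> index 2.
Insert 561: h=0, slots 0,1,2 occupied -> index 3.
Insert 936: h=1, slots 1,2,3 occupied -> index 4.
Insert 799: h=0, slots 0,1,2,3,4 occupied -> index 5.
Table: [238, 425, 459, 561, 936, 799, —, —, —, —, —, —, —, —, —, —, —]

6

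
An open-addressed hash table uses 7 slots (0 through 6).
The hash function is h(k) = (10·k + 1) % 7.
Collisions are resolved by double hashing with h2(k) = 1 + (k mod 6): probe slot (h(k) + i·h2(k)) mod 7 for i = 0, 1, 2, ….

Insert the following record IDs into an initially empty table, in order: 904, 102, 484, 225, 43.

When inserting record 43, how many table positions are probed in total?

904: h=4 -> slot 4
102: h=6 -> slot 6
484: h=4, h2=5, probe 4,2 -> slot 2
225: h=4, h2=4, probe 4,1 -> slot 1
43: h=4, h2=2, probe 4,6,1,3 -> slot 3
Table: [., 225, 484, 43, 904, ., 102]

4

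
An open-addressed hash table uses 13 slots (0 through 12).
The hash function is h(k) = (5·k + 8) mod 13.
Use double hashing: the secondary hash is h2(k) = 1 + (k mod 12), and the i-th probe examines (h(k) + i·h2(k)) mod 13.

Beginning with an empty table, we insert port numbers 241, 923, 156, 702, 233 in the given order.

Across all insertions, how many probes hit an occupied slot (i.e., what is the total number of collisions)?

Insert 241: h=4, slot 4 empty => index 4.
Insert 923: h=8, slot 8 empty => index 8.
Insert 156: h=8, h2=1, slot 8 occupied => index 9.
Insert 702: h=8, h2=7, slot 8 occupied => index 2.
Insert 233: h=3, slot 3 empty => index 3.
Table: [., ., 702, 233, 241, ., ., ., 923, 156, ., ., .]

2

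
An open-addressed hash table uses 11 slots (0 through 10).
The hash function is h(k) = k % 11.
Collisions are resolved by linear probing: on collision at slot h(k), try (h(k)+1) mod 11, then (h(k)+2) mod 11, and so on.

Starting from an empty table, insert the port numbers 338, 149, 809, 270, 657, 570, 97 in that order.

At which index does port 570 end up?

0

338 hashes to 8; slot 8 is free => place at 8.
149 hashes to 6; slot 6 is free => place at 6.
809 hashes to 6; 6 taken => place at 7.
270 hashes to 6; 6,7,8 taken => place at 9.
657 hashes to 8; 8,9 taken => place at 10.
570 hashes to 9; 9,10 taken => place at 0.
97 hashes to 9; 9,10,0 taken => place at 1.
Table: [570, 97, _, _, _, _, 149, 809, 338, 270, 657]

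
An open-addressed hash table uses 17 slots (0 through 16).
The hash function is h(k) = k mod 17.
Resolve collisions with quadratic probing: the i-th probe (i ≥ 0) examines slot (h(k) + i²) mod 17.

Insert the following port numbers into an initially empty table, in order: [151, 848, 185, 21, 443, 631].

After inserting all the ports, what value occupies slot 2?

Insert 151: h=15, slot 15 empty -> index 15.
Insert 848: h=15, slot 15 occupied -> index 16.
Insert 185: h=15, slots 15,16 occupied -> index 2.
Insert 21: h=4, slot 4 empty -> index 4.
Insert 443: h=1, slot 1 empty -> index 1.
Insert 631: h=2, slot 2 occupied -> index 3.
Table: [_, 443, 185, 631, 21, _, _, _, _, _, _, _, _, _, _, 151, 848]

185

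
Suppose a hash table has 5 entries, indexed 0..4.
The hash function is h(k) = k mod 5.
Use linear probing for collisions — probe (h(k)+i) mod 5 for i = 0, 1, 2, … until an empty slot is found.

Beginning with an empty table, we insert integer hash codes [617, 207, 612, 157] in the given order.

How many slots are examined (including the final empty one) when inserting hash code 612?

617 hashes to 2; slot 2 is free → place at 2.
207 hashes to 2; 2 taken → place at 3.
612 hashes to 2; 2,3 taken → place at 4.
157 hashes to 2; 2,3,4 taken → place at 0.
Table: [157, ∅, 617, 207, 612]

3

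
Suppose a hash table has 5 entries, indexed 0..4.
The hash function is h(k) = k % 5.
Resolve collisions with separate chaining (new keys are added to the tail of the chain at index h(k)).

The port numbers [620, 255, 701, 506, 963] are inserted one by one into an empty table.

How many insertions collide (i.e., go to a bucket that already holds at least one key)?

620 → bucket 0
255 → bucket 0 (collision)
701 → bucket 1
506 → bucket 1 (collision)
963 → bucket 3
Final buckets:
0: 620 -> 255
1: 701 -> 506
2: .
3: 963
4: .

2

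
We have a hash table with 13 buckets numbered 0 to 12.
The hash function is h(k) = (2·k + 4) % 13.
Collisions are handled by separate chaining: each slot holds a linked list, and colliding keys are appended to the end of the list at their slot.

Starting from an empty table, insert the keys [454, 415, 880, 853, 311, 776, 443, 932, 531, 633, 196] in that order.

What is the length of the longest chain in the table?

4

454 -> bucket 2
415 -> bucket 2 (collision)
880 -> bucket 9
853 -> bucket 7
311 -> bucket 2 (collision)
776 -> bucket 9 (collision)
443 -> bucket 6
932 -> bucket 9 (collision)
531 -> bucket 0
633 -> bucket 9 (collision)
196 -> bucket 6 (collision)
Final buckets:
0: 531
1: —
2: 454 -> 415 -> 311
3: —
4: —
5: —
6: 443 -> 196
7: 853
8: —
9: 880 -> 776 -> 932 -> 633
10: —
11: —
12: —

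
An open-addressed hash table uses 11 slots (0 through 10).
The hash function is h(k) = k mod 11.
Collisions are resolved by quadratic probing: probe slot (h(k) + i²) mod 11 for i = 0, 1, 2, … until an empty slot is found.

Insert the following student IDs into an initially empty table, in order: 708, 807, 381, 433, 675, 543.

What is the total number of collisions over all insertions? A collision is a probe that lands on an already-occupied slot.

10

Insert 708: h=4, slot 4 empty → index 4.
Insert 807: h=4, slot 4 occupied → index 5.
Insert 381: h=7, slot 7 empty → index 7.
Insert 433: h=4, slots 4,5 occupied → index 8.
Insert 675: h=4, slots 4,5,8 occupied → index 2.
Insert 543: h=4, slots 4,5,8,2 occupied → index 9.
Table: [—, —, 675, —, 708, 807, —, 381, 433, 543, —]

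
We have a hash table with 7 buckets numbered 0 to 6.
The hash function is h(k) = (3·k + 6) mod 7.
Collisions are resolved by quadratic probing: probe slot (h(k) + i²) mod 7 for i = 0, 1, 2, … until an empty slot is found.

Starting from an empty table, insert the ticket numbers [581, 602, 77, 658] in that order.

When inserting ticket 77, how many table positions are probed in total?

Insert 581: h=6, slot 6 empty -> index 6.
Insert 602: h=6, slot 6 occupied -> index 0.
Insert 77: h=6, slots 6,0 occupied -> index 3.
Insert 658: h=6, slots 6,0,3 occupied -> index 1.
Table: [602, 658, —, 77, —, —, 581]

3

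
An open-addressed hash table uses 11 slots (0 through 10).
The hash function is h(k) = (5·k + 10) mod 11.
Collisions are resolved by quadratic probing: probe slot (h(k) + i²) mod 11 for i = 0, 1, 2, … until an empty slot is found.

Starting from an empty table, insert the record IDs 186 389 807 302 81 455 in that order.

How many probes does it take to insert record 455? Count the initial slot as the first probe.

Insert 186: h=5, slot 5 empty -> index 5.
Insert 389: h=8, slot 8 empty -> index 8.
Insert 807: h=8, slot 8 occupied -> index 9.
Insert 302: h=2, slot 2 empty -> index 2.
Insert 81: h=8, slots 8,9 occupied -> index 1.
Insert 455: h=8, slots 8,9,1 occupied -> index 6.
Table: [_, 81, 302, _, _, 186, 455, _, 389, 807, _]

4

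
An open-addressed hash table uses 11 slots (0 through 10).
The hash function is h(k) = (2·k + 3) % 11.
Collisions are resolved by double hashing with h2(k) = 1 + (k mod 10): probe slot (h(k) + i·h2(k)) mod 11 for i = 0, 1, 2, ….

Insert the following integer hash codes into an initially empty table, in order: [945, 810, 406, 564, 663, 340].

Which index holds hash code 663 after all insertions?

Insert 945: h=1, slot 1 empty → index 1.
Insert 810: h=6, slot 6 empty → index 6.
Insert 406: h=1, h2=7, slot 1 occupied → index 8.
Insert 564: h=9, slot 9 empty → index 9.
Insert 663: h=9, h2=4, slot 9 occupied → index 2.
Insert 340: h=1, h2=1, slots 1,2 occupied → index 3.
Table: [∅, 945, 663, 340, ∅, ∅, 810, ∅, 406, 564, ∅]

2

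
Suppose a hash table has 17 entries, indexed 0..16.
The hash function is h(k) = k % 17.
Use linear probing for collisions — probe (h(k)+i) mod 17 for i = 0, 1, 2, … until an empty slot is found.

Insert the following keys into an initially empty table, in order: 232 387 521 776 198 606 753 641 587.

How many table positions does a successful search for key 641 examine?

232 hashes to 11; slot 11 is free => place at 11.
387 hashes to 13; slot 13 is free => place at 13.
521 hashes to 11; 11 taken => place at 12.
776 hashes to 11; 11,12,13 taken => place at 14.
198 hashes to 11; 11,12,13,14 taken => place at 15.
606 hashes to 11; 11,12,13,14,15 taken => place at 16.
753 hashes to 5; slot 5 is free => place at 5.
641 hashes to 12; 12,13,14,15,16 taken => place at 0.
587 hashes to 9; slot 9 is free => place at 9.
Table: [641, -, -, -, -, 753, -, -, -, 587, -, 232, 521, 387, 776, 198, 606]
Lookup 641: h=12, probe 12,13,14,15,16,0 → found at 0.

6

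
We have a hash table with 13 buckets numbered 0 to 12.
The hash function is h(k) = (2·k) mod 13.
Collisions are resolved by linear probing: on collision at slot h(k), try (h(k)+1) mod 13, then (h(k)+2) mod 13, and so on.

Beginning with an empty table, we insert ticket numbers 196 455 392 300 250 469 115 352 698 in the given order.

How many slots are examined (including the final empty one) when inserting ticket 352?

Insert 196: h=2, slot 2 empty → index 2.
Insert 455: h=0, slot 0 empty → index 0.
Insert 392: h=4, slot 4 empty → index 4.
Insert 300: h=2, slot 2 occupied → index 3.
Insert 250: h=6, slot 6 empty → index 6.
Insert 469: h=2, slots 2,3,4 occupied → index 5.
Insert 115: h=9, slot 9 empty → index 9.
Insert 352: h=2, slots 2,3,4,5,6 occupied → index 7.
Insert 698: h=5, slots 5,6,7 occupied → index 8.
Table: [455, _, 196, 300, 392, 469, 250, 352, 698, 115, _, _, _]

6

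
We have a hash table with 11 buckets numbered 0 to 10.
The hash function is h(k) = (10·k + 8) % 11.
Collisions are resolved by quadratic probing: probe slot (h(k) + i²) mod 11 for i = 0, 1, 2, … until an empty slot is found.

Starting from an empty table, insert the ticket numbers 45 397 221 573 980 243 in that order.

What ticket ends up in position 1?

980

45: h=7 → slot 7
397: h=7, probe 7,8 → slot 8
221: h=7, probe 7,8,0 → slot 0
573: h=7, probe 7,8,0,5 → slot 5
980: h=7, probe 7,8,0,5,1 → slot 1
243: h=7, probe 7,8,0,5,1,10 → slot 10
Table: [221, 980, _, _, _, 573, _, 45, 397, _, 243]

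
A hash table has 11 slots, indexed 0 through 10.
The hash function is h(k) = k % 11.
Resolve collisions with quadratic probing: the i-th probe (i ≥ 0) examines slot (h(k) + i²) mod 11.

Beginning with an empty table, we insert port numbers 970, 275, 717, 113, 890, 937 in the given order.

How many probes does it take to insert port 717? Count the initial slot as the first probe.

2

970: h=2 => slot 2
275: h=0 => slot 0
717: h=2, probe 2,3 => slot 3
113: h=3, probe 3,4 => slot 4
890: h=10 => slot 10
937: h=2, probe 2,3,6 => slot 6
Table: [275, _, 970, 717, 113, _, 937, _, _, _, 890]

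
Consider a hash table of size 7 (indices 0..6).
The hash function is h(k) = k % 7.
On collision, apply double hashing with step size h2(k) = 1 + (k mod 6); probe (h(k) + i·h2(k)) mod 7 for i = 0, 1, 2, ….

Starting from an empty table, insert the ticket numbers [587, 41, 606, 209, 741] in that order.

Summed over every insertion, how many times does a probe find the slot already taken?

6

Insert 587: h=6, slot 6 empty => index 6.
Insert 41: h=6, h2=6, slot 6 occupied => index 5.
Insert 606: h=4, slot 4 empty => index 4.
Insert 209: h=6, h2=6, slots 6,5,4 occupied => index 3.
Insert 741: h=6, h2=4, slots 6,3 occupied => index 0.
Table: [741, -, -, 209, 606, 41, 587]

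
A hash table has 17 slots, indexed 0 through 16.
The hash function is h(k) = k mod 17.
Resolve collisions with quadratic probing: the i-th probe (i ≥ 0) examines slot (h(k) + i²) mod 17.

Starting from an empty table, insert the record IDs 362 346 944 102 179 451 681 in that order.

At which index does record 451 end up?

13

Insert 362: h=5, slot 5 empty → index 5.
Insert 346: h=6, slot 6 empty → index 6.
Insert 944: h=9, slot 9 empty → index 9.
Insert 102: h=0, slot 0 empty → index 0.
Insert 179: h=9, slot 9 occupied → index 10.
Insert 451: h=9, slots 9,10 occupied → index 13.
Insert 681: h=1, slot 1 empty → index 1.
Table: [102, 681, —, —, —, 362, 346, —, —, 944, 179, —, —, 451, —, —, —]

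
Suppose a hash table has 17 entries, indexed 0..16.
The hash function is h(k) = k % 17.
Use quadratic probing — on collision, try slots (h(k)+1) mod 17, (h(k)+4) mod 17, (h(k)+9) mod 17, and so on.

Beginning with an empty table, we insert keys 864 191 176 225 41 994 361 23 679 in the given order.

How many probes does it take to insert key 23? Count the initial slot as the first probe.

864: h=14 -> slot 14
191: h=4 -> slot 4
176: h=6 -> slot 6
225: h=4, probe 4,5 -> slot 5
41: h=7 -> slot 7
994: h=8 -> slot 8
361: h=4, probe 4,5,8,13 -> slot 13
23: h=6, probe 6,7,10 -> slot 10
679: h=16 -> slot 16
Table: [., ., ., ., 191, 225, 176, 41, 994, ., 23, ., ., 361, 864, ., 679]

3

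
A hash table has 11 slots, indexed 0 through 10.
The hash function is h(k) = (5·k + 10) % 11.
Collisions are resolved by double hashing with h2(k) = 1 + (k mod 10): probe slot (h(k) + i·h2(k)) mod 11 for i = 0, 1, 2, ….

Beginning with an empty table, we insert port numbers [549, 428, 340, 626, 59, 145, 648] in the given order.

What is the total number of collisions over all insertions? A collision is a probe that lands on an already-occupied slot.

6

Insert 549: h=5, slot 5 empty => index 5.
Insert 428: h=5, h2=9, slot 5 occupied => index 3.
Insert 340: h=5, h2=1, slot 5 occupied => index 6.
Insert 626: h=5, h2=7, slot 5 occupied => index 1.
Insert 59: h=8, slot 8 empty => index 8.
Insert 145: h=9, slot 9 empty => index 9.
Insert 648: h=5, h2=9, slots 5,3,1 occupied => index 10.
Table: [_, 626, _, 428, _, 549, 340, _, 59, 145, 648]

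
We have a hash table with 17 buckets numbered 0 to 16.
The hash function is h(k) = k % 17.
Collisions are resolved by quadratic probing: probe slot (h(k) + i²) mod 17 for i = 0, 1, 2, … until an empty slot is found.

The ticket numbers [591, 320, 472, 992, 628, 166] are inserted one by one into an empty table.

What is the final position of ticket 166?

5

591: h=13 -> slot 13
320: h=14 -> slot 14
472: h=13, probe 13,14,0 -> slot 0
992: h=6 -> slot 6
628: h=16 -> slot 16
166: h=13, probe 13,14,0,5 -> slot 5
Table: [472, —, —, —, —, 166, 992, —, —, —, —, —, —, 591, 320, —, 628]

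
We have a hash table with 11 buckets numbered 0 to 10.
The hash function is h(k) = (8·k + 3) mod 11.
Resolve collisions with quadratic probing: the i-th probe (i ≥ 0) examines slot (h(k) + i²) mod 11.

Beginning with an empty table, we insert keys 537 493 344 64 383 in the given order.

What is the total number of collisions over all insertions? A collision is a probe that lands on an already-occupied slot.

6

Insert 537: h=9, slot 9 empty → index 9.
Insert 493: h=9, slot 9 occupied → index 10.
Insert 344: h=5, slot 5 empty → index 5.
Insert 64: h=9, slots 9,10 occupied → index 2.
Insert 383: h=9, slots 9,10,2 occupied → index 7.
Table: [—, —, 64, —, —, 344, —, 383, —, 537, 493]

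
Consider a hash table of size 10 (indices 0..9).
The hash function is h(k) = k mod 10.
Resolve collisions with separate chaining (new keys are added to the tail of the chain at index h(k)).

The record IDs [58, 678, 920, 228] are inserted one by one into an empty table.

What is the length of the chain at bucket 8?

58 -> bucket 8
678 -> bucket 8 (collision)
920 -> bucket 0
228 -> bucket 8 (collision)
Final buckets:
0: 920
1: _
2: _
3: _
4: _
5: _
6: _
7: _
8: 58 -> 678 -> 228
9: _

3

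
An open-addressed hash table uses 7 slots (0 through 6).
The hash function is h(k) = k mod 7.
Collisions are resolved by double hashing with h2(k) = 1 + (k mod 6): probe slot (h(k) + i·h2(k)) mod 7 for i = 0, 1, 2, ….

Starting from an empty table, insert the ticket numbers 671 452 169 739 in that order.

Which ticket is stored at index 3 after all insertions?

739

671: h=6 → slot 6
452: h=4 → slot 4
169: h=1 → slot 1
739: h=4, h2=2, probe 4,6,1,3 → slot 3
Table: [∅, 169, ∅, 739, 452, ∅, 671]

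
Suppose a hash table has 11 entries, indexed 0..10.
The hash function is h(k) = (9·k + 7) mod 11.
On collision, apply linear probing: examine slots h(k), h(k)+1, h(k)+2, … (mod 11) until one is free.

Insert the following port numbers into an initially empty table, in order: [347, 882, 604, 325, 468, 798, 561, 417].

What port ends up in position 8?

347: h=6 -> slot 6
882: h=3 -> slot 3
604: h=9 -> slot 9
325: h=6, probe 6,7 -> slot 7
468: h=6, probe 6,7,8 -> slot 8
798: h=6, probe 6,7,8,9,10 -> slot 10
561: h=7, probe 7,8,9,10,0 -> slot 0
417: h=9, probe 9,10,0,1 -> slot 1
Table: [561, 417, —, 882, —, —, 347, 325, 468, 604, 798]

468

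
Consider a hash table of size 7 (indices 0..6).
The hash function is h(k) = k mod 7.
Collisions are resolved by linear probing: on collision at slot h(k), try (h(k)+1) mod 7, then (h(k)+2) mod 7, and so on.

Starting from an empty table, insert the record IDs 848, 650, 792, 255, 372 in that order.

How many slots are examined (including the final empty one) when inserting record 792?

2

848: h=1 => slot 1
650: h=6 => slot 6
792: h=1, probe 1,2 => slot 2
255: h=3 => slot 3
372: h=1, probe 1,2,3,4 => slot 4
Table: [_, 848, 792, 255, 372, _, 650]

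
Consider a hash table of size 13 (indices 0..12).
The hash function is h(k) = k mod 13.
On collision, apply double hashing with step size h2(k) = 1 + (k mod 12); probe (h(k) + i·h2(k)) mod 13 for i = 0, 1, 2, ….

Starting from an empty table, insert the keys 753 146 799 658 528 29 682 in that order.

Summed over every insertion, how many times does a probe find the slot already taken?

4

753: h=12 => slot 12
146: h=3 => slot 3
799: h=6 => slot 6
658: h=8 => slot 8
528: h=8, h2=1, probe 8,9 => slot 9
29: h=3, h2=6, probe 3,9,2 => slot 2
682: h=6, h2=11, probe 6,4 => slot 4
Table: [—, —, 29, 146, 682, —, 799, —, 658, 528, —, —, 753]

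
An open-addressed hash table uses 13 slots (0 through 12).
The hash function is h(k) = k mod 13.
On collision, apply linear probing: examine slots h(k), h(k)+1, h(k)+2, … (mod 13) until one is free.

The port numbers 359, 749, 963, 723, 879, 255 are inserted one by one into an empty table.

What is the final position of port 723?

10

359 hashes to 8; slot 8 is free -> place at 8.
749 hashes to 8; 8 taken -> place at 9.
963 hashes to 1; slot 1 is free -> place at 1.
723 hashes to 8; 8,9 taken -> place at 10.
879 hashes to 8; 8,9,10 taken -> place at 11.
255 hashes to 8; 8,9,10,11 taken -> place at 12.
Table: [-, 963, -, -, -, -, -, -, 359, 749, 723, 879, 255]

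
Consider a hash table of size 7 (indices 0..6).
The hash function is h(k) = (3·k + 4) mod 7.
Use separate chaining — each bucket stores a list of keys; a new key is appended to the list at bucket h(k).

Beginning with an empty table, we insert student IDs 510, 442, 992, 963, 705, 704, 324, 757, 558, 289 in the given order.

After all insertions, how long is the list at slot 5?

3

Insert 510: h=1, bucket 1 empty -> new chain.
Insert 442: h=0, bucket 0 empty -> new chain.
Insert 992: h=5, bucket 5 empty -> new chain.
Insert 963: h=2, bucket 2 empty -> new chain.
Insert 705: h=5, bucket 5 nonempty -> append to chain.
Insert 704: h=2, bucket 2 nonempty -> append to chain.
Insert 324: h=3, bucket 3 empty -> new chain.
Insert 757: h=0, bucket 0 nonempty -> append to chain.
Insert 558: h=5, bucket 5 nonempty -> append to chain.
Insert 289: h=3, bucket 3 nonempty -> append to chain.
Final buckets:
0: 442 -> 757
1: 510
2: 963 -> 704
3: 324 -> 289
4: .
5: 992 -> 705 -> 558
6: .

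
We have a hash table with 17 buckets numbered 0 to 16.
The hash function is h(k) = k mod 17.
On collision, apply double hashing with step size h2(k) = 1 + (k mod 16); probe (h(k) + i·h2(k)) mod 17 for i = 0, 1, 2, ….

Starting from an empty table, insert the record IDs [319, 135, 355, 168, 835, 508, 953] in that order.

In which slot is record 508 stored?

11

319: h=13 => slot 13
135: h=16 => slot 16
355: h=15 => slot 15
168: h=15, h2=9, probe 15,7 => slot 7
835: h=2 => slot 2
508: h=15, h2=13, probe 15,11 => slot 11
953: h=1 => slot 1
Table: [∅, 953, 835, ∅, ∅, ∅, ∅, 168, ∅, ∅, ∅, 508, ∅, 319, ∅, 355, 135]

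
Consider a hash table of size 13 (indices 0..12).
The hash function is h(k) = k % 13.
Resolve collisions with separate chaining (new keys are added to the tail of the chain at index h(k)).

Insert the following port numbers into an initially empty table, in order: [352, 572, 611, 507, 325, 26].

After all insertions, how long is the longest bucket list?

5

Insert 352: h=1, bucket 1 empty → new chain.
Insert 572: h=0, bucket 0 empty → new chain.
Insert 611: h=0, bucket 0 nonempty → append to chain.
Insert 507: h=0, bucket 0 nonempty → append to chain.
Insert 325: h=0, bucket 0 nonempty → append to chain.
Insert 26: h=0, bucket 0 nonempty → append to chain.
Final buckets:
0: 572 -> 611 -> 507 -> 325 -> 26
1: 352
2: —
3: —
4: —
5: —
6: —
7: —
8: —
9: —
10: —
11: —
12: —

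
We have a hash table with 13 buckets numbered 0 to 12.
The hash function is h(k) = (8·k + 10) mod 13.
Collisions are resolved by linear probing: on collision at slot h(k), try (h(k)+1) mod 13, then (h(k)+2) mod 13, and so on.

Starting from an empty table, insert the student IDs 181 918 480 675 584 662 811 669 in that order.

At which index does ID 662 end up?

181 hashes to 2; slot 2 is free => place at 2.
918 hashes to 9; slot 9 is free => place at 9.
480 hashes to 2; 2 taken => place at 3.
675 hashes to 2; 2,3 taken => place at 4.
584 hashes to 2; 2,3,4 taken => place at 5.
662 hashes to 2; 2,3,4,5 taken => place at 6.
811 hashes to 11; slot 11 is free => place at 11.
669 hashes to 6; 6 taken => place at 7.
Table: [—, —, 181, 480, 675, 584, 662, 669, —, 918, —, 811, —]

6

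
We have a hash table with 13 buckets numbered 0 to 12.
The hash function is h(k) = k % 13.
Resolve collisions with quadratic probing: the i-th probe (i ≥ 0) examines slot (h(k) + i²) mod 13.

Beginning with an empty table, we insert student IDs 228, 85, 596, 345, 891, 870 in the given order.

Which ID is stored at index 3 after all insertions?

345

Insert 228: h=7, slot 7 empty → index 7.
Insert 85: h=7, slot 7 occupied → index 8.
Insert 596: h=11, slot 11 empty → index 11.
Insert 345: h=7, slots 7,8,11 occupied → index 3.
Insert 891: h=7, slots 7,8,11,3 occupied → index 10.
Insert 870: h=12, slot 12 empty → index 12.
Table: [—, —, —, 345, —, —, —, 228, 85, —, 891, 596, 870]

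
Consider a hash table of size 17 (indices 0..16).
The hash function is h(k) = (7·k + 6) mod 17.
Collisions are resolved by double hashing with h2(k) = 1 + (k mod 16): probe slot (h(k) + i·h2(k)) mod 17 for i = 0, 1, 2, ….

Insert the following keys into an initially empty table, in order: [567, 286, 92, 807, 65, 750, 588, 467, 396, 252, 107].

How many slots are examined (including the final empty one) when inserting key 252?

6

567 hashes to 14; slot 14 is free -> place at 14.
286 hashes to 2; slot 2 is free -> place at 2.
92 hashes to 4; slot 4 is free -> place at 4.
807 hashes to 11; slot 11 is free -> place at 11.
65 hashes to 2, h2=2; 2,4 taken -> place at 6.
750 hashes to 3; slot 3 is free -> place at 3.
588 hashes to 8; slot 8 is free -> place at 8.
467 hashes to 11, h2=4; 11 taken -> place at 15.
396 hashes to 7; slot 7 is free -> place at 7.
252 hashes to 2, h2=13; 2,15,11,7,3 taken -> place at 16.
107 hashes to 7, h2=12; 7,2,14 taken -> place at 9.
Table: [_, _, 286, 750, 92, _, 65, 396, 588, 107, _, 807, _, _, 567, 467, 252]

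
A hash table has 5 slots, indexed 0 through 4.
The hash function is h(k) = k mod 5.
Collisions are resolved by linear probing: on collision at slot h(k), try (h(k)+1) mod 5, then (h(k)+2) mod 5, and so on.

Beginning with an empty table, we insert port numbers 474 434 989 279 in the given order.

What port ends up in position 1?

474 hashes to 4; slot 4 is free -> place at 4.
434 hashes to 4; 4 taken -> place at 0.
989 hashes to 4; 4,0 taken -> place at 1.
279 hashes to 4; 4,0,1 taken -> place at 2.
Table: [434, 989, 279, _, 474]

989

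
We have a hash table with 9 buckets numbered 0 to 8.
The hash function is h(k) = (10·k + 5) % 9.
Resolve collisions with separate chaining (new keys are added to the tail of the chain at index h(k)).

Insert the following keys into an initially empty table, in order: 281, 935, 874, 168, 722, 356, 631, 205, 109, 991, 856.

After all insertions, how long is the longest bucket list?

5

Insert 281: h=7, bucket 7 empty → new chain.
Insert 935: h=4, bucket 4 empty → new chain.
Insert 874: h=6, bucket 6 empty → new chain.
Insert 168: h=2, bucket 2 empty → new chain.
Insert 722: h=7, bucket 7 nonempty → append to chain.
Insert 356: h=1, bucket 1 empty → new chain.
Insert 631: h=6, bucket 6 nonempty → append to chain.
Insert 205: h=3, bucket 3 empty → new chain.
Insert 109: h=6, bucket 6 nonempty → append to chain.
Insert 991: h=6, bucket 6 nonempty → append to chain.
Insert 856: h=6, bucket 6 nonempty → append to chain.
Final buckets:
0: ∅
1: 356
2: 168
3: 205
4: 935
5: ∅
6: 874 -> 631 -> 109 -> 991 -> 856
7: 281 -> 722
8: ∅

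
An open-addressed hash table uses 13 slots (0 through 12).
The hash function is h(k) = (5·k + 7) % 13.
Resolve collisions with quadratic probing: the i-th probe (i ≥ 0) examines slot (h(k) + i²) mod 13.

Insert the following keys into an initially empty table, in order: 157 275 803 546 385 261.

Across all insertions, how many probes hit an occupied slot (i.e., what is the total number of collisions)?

1

157: h=12 => slot 12
275: h=4 => slot 4
803: h=5 => slot 5
546: h=7 => slot 7
385: h=8 => slot 8
261: h=12, probe 12,0 => slot 0
Table: [261, —, —, —, 275, 803, —, 546, 385, —, —, —, 157]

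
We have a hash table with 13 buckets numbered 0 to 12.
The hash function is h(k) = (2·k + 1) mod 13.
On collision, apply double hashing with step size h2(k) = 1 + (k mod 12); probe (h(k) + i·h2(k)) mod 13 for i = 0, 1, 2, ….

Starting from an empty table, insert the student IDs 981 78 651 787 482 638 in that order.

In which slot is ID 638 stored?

9

Insert 981: h=0, slot 0 empty => index 0.
Insert 78: h=1, slot 1 empty => index 1.
Insert 651: h=3, slot 3 empty => index 3.
Insert 787: h=2, slot 2 empty => index 2.
Insert 482: h=3, h2=3, slot 3 occupied => index 6.
Insert 638: h=3, h2=3, slots 3,6 occupied => index 9.
Table: [981, 78, 787, 651, _, _, 482, _, _, 638, _, _, _]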